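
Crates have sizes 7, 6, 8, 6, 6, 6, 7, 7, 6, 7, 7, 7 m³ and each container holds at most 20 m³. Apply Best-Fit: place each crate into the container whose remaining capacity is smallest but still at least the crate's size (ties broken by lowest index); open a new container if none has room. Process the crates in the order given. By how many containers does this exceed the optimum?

1

Best-Fit: [7,6,6] [8,6,6] [7,7,6] [7,7] [7] → 5 containers.
Total size 80 m³; any packing needs at least ⌈80/20⌉ = 4 containers.
An optimal packing achieves that bound: [8,6,6] [7,7,6] [7,7,6] [7,7,6] → 4 containers.
Excess: 5 − 4 = 1.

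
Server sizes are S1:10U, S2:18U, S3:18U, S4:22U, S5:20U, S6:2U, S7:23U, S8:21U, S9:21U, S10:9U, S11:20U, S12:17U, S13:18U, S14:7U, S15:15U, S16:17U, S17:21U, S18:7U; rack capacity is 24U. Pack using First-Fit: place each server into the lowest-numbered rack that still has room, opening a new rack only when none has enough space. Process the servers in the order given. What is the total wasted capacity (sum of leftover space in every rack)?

S1 (10U) → rack 1 (remaining 14U)
S2 (18U) → rack 2 (remaining 6U)
S3 (18U) → rack 3 (remaining 6U)
S4 (22U) → rack 4 (remaining 2U)
S5 (20U) → rack 5 (remaining 4U)
S6 (2U) → rack 1 (remaining 12U)
S7 (23U) → rack 6 (remaining 1U)
S8 (21U) → rack 7 (remaining 3U)
S9 (21U) → rack 8 (remaining 3U)
S10 (9U) → rack 1 (remaining 3U)
S11 (20U) → rack 9 (remaining 4U)
S12 (17U) → rack 10 (remaining 7U)
S13 (18U) → rack 11 (remaining 6U)
S14 (7U) → rack 10 (remaining 0U)
S15 (15U) → rack 12 (remaining 9U)
S16 (17U) → rack 13 (remaining 7U)
S17 (21U) → rack 14 (remaining 3U)
S18 (7U) → rack 12 (remaining 2U)
14 racks × 24U = 336U; used 286U; unused 50U.

50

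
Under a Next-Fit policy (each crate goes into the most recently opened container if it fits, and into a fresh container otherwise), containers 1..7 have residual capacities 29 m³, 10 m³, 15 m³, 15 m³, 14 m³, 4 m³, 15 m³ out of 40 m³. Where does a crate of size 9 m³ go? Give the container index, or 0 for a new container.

7

Next-Fit only looks at container 7, which has 15 m³ free.
9 m³ fits there.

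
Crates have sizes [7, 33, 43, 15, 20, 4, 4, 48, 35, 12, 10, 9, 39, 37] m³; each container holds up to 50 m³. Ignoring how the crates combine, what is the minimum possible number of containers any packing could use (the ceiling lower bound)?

7

Total size = 7 + 33 + 43 + 15 + 20 + 4 + 4 + 48 + 35 + 12 + 10 + 9 + 39 + 37 = 316 m³.
⌈316 / 50⌉ = 7.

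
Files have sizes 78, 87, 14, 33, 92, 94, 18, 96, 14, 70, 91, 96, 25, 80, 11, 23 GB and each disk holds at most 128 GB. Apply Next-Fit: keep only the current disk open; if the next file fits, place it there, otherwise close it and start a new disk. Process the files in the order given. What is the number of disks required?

Put 78 GB in disk 1; 50 GB remain.
Put 87 GB in disk 2; 41 GB remain.
Put 14 GB in disk 2; 27 GB remain.
Put 33 GB in disk 3; 95 GB remain.
Put 92 GB in disk 3; 3 GB remain.
Put 94 GB in disk 4; 34 GB remain.
Put 18 GB in disk 4; 16 GB remain.
Put 96 GB in disk 5; 32 GB remain.
Put 14 GB in disk 5; 18 GB remain.
Put 70 GB in disk 6; 58 GB remain.
Put 91 GB in disk 7; 37 GB remain.
Put 96 GB in disk 8; 32 GB remain.
Put 25 GB in disk 8; 7 GB remain.
Put 80 GB in disk 9; 48 GB remain.
Put 11 GB in disk 9; 37 GB remain.
Put 23 GB in disk 9; 14 GB remain.
Final disks: [78] [87,14] [33,92] [94,18] [96,14] [70] [91] [96,25] [80,11,23].

9 disks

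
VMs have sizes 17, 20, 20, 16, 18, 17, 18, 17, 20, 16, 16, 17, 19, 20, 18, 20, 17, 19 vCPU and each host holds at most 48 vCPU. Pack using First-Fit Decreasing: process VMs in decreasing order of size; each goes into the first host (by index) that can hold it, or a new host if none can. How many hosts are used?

Sorted descending: 20, 20, 20, 20, 20, 19, 19, 18, 18, 18, 17, 17, 17, 17, 17, 16, 16, 16.
Put 20 vCPU in host 1; 28 vCPU remain.
Put 20 vCPU in host 1; 8 vCPU remain.
Put 20 vCPU in host 2; 28 vCPU remain.
Put 20 vCPU in host 2; 8 vCPU remain.
Put 20 vCPU in host 3; 28 vCPU remain.
Put 19 vCPU in host 3; 9 vCPU remain.
Put 19 vCPU in host 4; 29 vCPU remain.
Put 18 vCPU in host 4; 11 vCPU remain.
Put 18 vCPU in host 5; 30 vCPU remain.
Put 18 vCPU in host 5; 12 vCPU remain.
Put 17 vCPU in host 6; 31 vCPU remain.
Put 17 vCPU in host 6; 14 vCPU remain.
Put 17 vCPU in host 7; 31 vCPU remain.
Put 17 vCPU in host 7; 14 vCPU remain.
Put 17 vCPU in host 8; 31 vCPU remain.
Put 16 vCPU in host 8; 15 vCPU remain.
Put 16 vCPU in host 9; 32 vCPU remain.
Put 16 vCPU in host 9; 16 vCPU remain.

9 hosts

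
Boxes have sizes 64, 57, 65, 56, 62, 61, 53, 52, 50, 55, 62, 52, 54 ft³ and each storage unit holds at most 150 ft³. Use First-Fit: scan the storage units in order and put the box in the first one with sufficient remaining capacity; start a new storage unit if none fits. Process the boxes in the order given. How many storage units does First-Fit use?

7

64 ft³ → storage unit 1 (remaining 86 ft³)
57 ft³ → storage unit 1 (remaining 29 ft³)
65 ft³ → storage unit 2 (remaining 85 ft³)
56 ft³ → storage unit 2 (remaining 29 ft³)
62 ft³ → storage unit 3 (remaining 88 ft³)
61 ft³ → storage unit 3 (remaining 27 ft³)
53 ft³ → storage unit 4 (remaining 97 ft³)
52 ft³ → storage unit 4 (remaining 45 ft³)
50 ft³ → storage unit 5 (remaining 100 ft³)
55 ft³ → storage unit 5 (remaining 45 ft³)
62 ft³ → storage unit 6 (remaining 88 ft³)
52 ft³ → storage unit 6 (remaining 36 ft³)
54 ft³ → storage unit 7 (remaining 96 ft³)
Final storage units: [64,57] [65,56] [62,61] [53,52] [50,55] [62,52] [54].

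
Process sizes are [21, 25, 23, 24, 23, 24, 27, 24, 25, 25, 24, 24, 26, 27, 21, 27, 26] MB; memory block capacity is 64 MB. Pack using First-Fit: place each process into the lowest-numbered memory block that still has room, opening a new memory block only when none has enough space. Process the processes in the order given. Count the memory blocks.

memory block 1: place 21 MB, 43 MB left
memory block 1: place 25 MB, 18 MB left
memory block 2: place 23 MB, 41 MB left
memory block 2: place 24 MB, 17 MB left
memory block 3: place 23 MB, 41 MB left
memory block 3: place 24 MB, 17 MB left
memory block 4: place 27 MB, 37 MB left
memory block 4: place 24 MB, 13 MB left
memory block 5: place 25 MB, 39 MB left
memory block 5: place 25 MB, 14 MB left
memory block 6: place 24 MB, 40 MB left
memory block 6: place 24 MB, 16 MB left
memory block 7: place 26 MB, 38 MB left
memory block 7: place 27 MB, 11 MB left
memory block 8: place 21 MB, 43 MB left
memory block 8: place 27 MB, 16 MB left
memory block 9: place 26 MB, 38 MB left
Final memory blocks: [21,25] [23,24] [23,24] [27,24] [25,25] [24,24] [26,27] [21,27] [26].

9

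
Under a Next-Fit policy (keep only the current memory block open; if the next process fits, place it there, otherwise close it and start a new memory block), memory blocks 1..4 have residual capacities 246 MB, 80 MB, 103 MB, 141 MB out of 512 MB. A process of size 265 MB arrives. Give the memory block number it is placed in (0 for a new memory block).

Next-Fit only looks at memory block 4, which has 141 MB free.
265 MB does not fit, so a new memory block is opened.

0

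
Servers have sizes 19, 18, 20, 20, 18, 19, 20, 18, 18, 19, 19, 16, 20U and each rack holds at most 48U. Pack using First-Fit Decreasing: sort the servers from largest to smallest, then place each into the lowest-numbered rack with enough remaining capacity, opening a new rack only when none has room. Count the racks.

7

Sorted descending: 20, 20, 20, 20, 19, 19, 19, 19, 18, 18, 18, 18, 16.
20U → rack 1 (remaining 28U)
20U → rack 1 (remaining 8U)
20U → rack 2 (remaining 28U)
20U → rack 2 (remaining 8U)
19U → rack 3 (remaining 29U)
19U → rack 3 (remaining 10U)
19U → rack 4 (remaining 29U)
19U → rack 4 (remaining 10U)
18U → rack 5 (remaining 30U)
18U → rack 5 (remaining 12U)
18U → rack 6 (remaining 30U)
18U → rack 6 (remaining 12U)
16U → rack 7 (remaining 32U)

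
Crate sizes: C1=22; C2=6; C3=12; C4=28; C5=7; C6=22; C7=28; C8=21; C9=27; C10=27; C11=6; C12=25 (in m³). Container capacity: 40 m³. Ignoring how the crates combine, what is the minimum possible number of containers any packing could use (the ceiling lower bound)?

6

Total size = 22 + 6 + 12 + 28 + 7 + 22 + 28 + 21 + 27 + 27 + 6 + 25 = 231 m³.
⌈231 / 40⌉ = 6.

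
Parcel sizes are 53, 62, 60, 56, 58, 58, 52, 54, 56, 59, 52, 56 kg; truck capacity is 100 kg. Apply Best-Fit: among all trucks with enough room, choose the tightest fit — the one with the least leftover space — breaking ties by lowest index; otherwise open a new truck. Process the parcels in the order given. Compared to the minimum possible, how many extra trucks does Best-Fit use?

Best-Fit: [53] [62] [60] [56] [58] [58] [52] [54] [56] [59] [52] [56] → 12 trucks.
12 parcels exceed 50 kg (half the capacity), and no two of those can share a truck, so at least 12 trucks are needed.
So 12 is already optimal.

0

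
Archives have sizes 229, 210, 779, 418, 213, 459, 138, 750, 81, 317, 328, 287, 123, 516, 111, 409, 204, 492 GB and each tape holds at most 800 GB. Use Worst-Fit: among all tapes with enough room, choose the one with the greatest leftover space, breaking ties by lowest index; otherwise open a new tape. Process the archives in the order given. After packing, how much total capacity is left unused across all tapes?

1936

229 GB → tape 1 (remaining 571 GB)
210 GB → tape 1 (remaining 361 GB)
779 GB → tape 2 (remaining 21 GB)
418 GB → tape 3 (remaining 382 GB)
213 GB → tape 3 (remaining 169 GB)
459 GB → tape 4 (remaining 341 GB)
138 GB → tape 1 (remaining 223 GB)
750 GB → tape 5 (remaining 50 GB)
81 GB → tape 4 (remaining 260 GB)
317 GB → tape 6 (remaining 483 GB)
328 GB → tape 6 (remaining 155 GB)
287 GB → tape 7 (remaining 513 GB)
123 GB → tape 7 (remaining 390 GB)
516 GB → tape 8 (remaining 284 GB)
111 GB → tape 7 (remaining 279 GB)
409 GB → tape 9 (remaining 391 GB)
204 GB → tape 9 (remaining 187 GB)
492 GB → tape 10 (remaining 308 GB)
10 tapes × 800 GB = 8000 GB; used 6064 GB; unused 1936 GB.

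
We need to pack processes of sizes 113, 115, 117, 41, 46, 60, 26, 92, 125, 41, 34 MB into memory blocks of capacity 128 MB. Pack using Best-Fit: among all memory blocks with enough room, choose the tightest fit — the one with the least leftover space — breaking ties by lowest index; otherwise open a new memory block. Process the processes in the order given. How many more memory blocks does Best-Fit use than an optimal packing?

0

Best-Fit: [113] [115] [117] [41,46,26] [60,41] [92,34] [125] → 7 memory blocks.
Total size 810 MB; any packing needs at least ⌈810/128⌉ = 7 memory blocks.
So 7 is already optimal.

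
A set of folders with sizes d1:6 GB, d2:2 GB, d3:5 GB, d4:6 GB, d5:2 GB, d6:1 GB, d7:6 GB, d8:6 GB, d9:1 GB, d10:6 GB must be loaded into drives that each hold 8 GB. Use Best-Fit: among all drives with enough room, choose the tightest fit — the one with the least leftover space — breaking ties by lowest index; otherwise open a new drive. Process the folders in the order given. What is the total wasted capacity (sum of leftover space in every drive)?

Put d1 (6 GB) in drive 1; 2 GB remain.
Put d2 (2 GB) in drive 1; 0 GB remain.
Put d3 (5 GB) in drive 2; 3 GB remain.
Put d4 (6 GB) in drive 3; 2 GB remain.
Put d5 (2 GB) in drive 3; 0 GB remain.
Put d6 (1 GB) in drive 2; 2 GB remain.
Put d7 (6 GB) in drive 4; 2 GB remain.
Put d8 (6 GB) in drive 5; 2 GB remain.
Put d9 (1 GB) in drive 2; 1 GB remain.
Put d10 (6 GB) in drive 6; 2 GB remain.
6 drives × 8 GB = 48 GB; used 41 GB; unused 7 GB.

7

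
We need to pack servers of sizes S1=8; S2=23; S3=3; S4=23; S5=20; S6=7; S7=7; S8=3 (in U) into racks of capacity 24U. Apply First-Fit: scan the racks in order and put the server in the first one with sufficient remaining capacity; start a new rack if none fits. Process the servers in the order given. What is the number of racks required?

5 racks

rack 1: place S1 (8U), 16U left
rack 2: place S2 (23U), 1U left
rack 1: place S3 (3U), 13U left
rack 3: place S4 (23U), 1U left
rack 4: place S5 (20U), 4U left
rack 1: place S6 (7U), 6U left
rack 5: place S7 (7U), 17U left
rack 1: place S8 (3U), 3U left
Final racks: [8,3,7,3] [23] [23] [20] [7].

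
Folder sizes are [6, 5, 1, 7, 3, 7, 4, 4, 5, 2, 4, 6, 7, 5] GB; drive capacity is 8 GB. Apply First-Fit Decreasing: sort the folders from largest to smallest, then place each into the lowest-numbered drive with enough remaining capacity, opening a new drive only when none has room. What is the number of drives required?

10 drives

Sorted descending: 7, 7, 7, 6, 6, 5, 5, 5, 4, 4, 4, 3, 2, 1.
drive 1: place 7 GB, 1 GB left
drive 2: place 7 GB, 1 GB left
drive 3: place 7 GB, 1 GB left
drive 4: place 6 GB, 2 GB left
drive 5: place 6 GB, 2 GB left
drive 6: place 5 GB, 3 GB left
drive 7: place 5 GB, 3 GB left
drive 8: place 5 GB, 3 GB left
drive 9: place 4 GB, 4 GB left
drive 9: place 4 GB, 0 GB left
drive 10: place 4 GB, 4 GB left
drive 6: place 3 GB, 0 GB left
drive 4: place 2 GB, 0 GB left
drive 1: place 1 GB, 0 GB left
Final drives: [7,1] [7] [7] [6,2] [6] [5,3] [5] [5] [4,4] [4].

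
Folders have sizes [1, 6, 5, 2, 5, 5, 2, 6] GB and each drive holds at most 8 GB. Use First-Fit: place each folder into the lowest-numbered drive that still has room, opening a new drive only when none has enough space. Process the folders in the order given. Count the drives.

5 drives

Put 1 GB in drive 1; 7 GB remain.
Put 6 GB in drive 1; 1 GB remain.
Put 5 GB in drive 2; 3 GB remain.
Put 2 GB in drive 2; 1 GB remain.
Put 5 GB in drive 3; 3 GB remain.
Put 5 GB in drive 4; 3 GB remain.
Put 2 GB in drive 3; 1 GB remain.
Put 6 GB in drive 5; 2 GB remain.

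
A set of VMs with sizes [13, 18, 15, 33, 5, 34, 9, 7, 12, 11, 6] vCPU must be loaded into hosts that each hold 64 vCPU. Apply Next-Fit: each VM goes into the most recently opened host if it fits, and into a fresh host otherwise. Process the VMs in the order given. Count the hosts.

4

13 vCPU → host 1 (remaining 51 vCPU)
18 vCPU → host 1 (remaining 33 vCPU)
15 vCPU → host 1 (remaining 18 vCPU)
33 vCPU → host 2 (remaining 31 vCPU)
5 vCPU → host 2 (remaining 26 vCPU)
34 vCPU → host 3 (remaining 30 vCPU)
9 vCPU → host 3 (remaining 21 vCPU)
7 vCPU → host 3 (remaining 14 vCPU)
12 vCPU → host 3 (remaining 2 vCPU)
11 vCPU → host 4 (remaining 53 vCPU)
6 vCPU → host 4 (remaining 47 vCPU)
Final hosts: [13,18,15] [33,5] [34,9,7,12] [11,6].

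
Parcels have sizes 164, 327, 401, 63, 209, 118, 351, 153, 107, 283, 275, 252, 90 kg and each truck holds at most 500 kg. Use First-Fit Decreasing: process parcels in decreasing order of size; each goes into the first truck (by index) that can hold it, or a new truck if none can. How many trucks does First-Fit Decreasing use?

Sorted descending: 401, 351, 327, 283, 275, 252, 209, 164, 153, 118, 107, 90, 63.
Put 401 kg in truck 1; 99 kg remain.
Put 351 kg in truck 2; 149 kg remain.
Put 327 kg in truck 3; 173 kg remain.
Put 283 kg in truck 4; 217 kg remain.
Put 275 kg in truck 5; 225 kg remain.
Put 252 kg in truck 6; 248 kg remain.
Put 209 kg in truck 4; 8 kg remain.
Put 164 kg in truck 3; 9 kg remain.
Put 153 kg in truck 5; 72 kg remain.
Put 118 kg in truck 2; 31 kg remain.
Put 107 kg in truck 6; 141 kg remain.
Put 90 kg in truck 1; 9 kg remain.
Put 63 kg in truck 5; 9 kg remain.

6 trucks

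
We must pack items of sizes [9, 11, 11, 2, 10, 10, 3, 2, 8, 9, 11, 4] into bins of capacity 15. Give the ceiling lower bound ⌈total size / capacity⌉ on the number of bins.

6

Total size = 9 + 11 + 11 + 2 + 10 + 10 + 3 + 2 + 8 + 9 + 11 + 4 = 90.
⌈90 / 15⌉ = 6.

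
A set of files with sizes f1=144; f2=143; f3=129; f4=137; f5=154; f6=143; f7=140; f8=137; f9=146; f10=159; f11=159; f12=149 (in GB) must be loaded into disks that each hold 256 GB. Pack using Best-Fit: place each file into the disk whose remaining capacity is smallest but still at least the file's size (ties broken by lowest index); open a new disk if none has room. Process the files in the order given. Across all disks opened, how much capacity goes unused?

Put f1 (144 GB) in disk 1; 112 GB remain.
Put f2 (143 GB) in disk 2; 113 GB remain.
Put f3 (129 GB) in disk 3; 127 GB remain.
Put f4 (137 GB) in disk 4; 119 GB remain.
Put f5 (154 GB) in disk 5; 102 GB remain.
Put f6 (143 GB) in disk 6; 113 GB remain.
Put f7 (140 GB) in disk 7; 116 GB remain.
Put f8 (137 GB) in disk 8; 119 GB remain.
Put f9 (146 GB) in disk 9; 110 GB remain.
Put f10 (159 GB) in disk 10; 97 GB remain.
Put f11 (159 GB) in disk 11; 97 GB remain.
Put f12 (149 GB) in disk 12; 107 GB remain.
12 disks × 256 GB = 3072 GB; used 1740 GB; unused 1332 GB.

1332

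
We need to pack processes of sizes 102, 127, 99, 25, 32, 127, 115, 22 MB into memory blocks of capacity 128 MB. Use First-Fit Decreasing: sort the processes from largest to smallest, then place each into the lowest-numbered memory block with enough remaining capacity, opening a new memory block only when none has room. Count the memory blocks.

6

Sorted descending: 127, 127, 115, 102, 99, 32, 25, 22.
Put 127 MB in memory block 1; 1 MB remain.
Put 127 MB in memory block 2; 1 MB remain.
Put 115 MB in memory block 3; 13 MB remain.
Put 102 MB in memory block 4; 26 MB remain.
Put 99 MB in memory block 5; 29 MB remain.
Put 32 MB in memory block 6; 96 MB remain.
Put 25 MB in memory block 4; 1 MB remain.
Put 22 MB in memory block 5; 7 MB remain.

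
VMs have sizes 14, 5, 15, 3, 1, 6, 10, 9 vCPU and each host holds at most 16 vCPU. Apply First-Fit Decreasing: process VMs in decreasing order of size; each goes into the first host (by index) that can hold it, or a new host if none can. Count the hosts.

Sorted descending: 15, 14, 10, 9, 6, 5, 3, 1.
Put 15 vCPU in host 1; 1 vCPU remain.
Put 14 vCPU in host 2; 2 vCPU remain.
Put 10 vCPU in host 3; 6 vCPU remain.
Put 9 vCPU in host 4; 7 vCPU remain.
Put 6 vCPU in host 3; 0 vCPU remain.
Put 5 vCPU in host 4; 2 vCPU remain.
Put 3 vCPU in host 5; 13 vCPU remain.
Put 1 vCPU in host 1; 0 vCPU remain.
Final hosts: [15,1] [14] [10,6] [9,5] [3].

5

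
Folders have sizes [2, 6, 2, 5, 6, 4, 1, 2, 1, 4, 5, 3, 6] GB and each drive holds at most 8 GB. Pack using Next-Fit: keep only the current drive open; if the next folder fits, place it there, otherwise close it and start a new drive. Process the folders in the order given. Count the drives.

7

Put 2 GB in drive 1; 6 GB remain.
Put 6 GB in drive 1; 0 GB remain.
Put 2 GB in drive 2; 6 GB remain.
Put 5 GB in drive 2; 1 GB remain.
Put 6 GB in drive 3; 2 GB remain.
Put 4 GB in drive 4; 4 GB remain.
Put 1 GB in drive 4; 3 GB remain.
Put 2 GB in drive 4; 1 GB remain.
Put 1 GB in drive 4; 0 GB remain.
Put 4 GB in drive 5; 4 GB remain.
Put 5 GB in drive 6; 3 GB remain.
Put 3 GB in drive 6; 0 GB remain.
Put 6 GB in drive 7; 2 GB remain.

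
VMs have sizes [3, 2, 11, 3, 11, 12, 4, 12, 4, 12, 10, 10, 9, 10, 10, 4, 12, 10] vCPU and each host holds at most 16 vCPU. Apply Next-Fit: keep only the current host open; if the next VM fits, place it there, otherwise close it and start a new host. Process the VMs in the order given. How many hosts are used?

3 vCPU → host 1 (remaining 13 vCPU)
2 vCPU → host 1 (remaining 11 vCPU)
11 vCPU → host 1 (remaining 0 vCPU)
3 vCPU → host 2 (remaining 13 vCPU)
11 vCPU → host 2 (remaining 2 vCPU)
12 vCPU → host 3 (remaining 4 vCPU)
4 vCPU → host 3 (remaining 0 vCPU)
12 vCPU → host 4 (remaining 4 vCPU)
4 vCPU → host 4 (remaining 0 vCPU)
12 vCPU → host 5 (remaining 4 vCPU)
10 vCPU → host 6 (remaining 6 vCPU)
10 vCPU → host 7 (remaining 6 vCPU)
9 vCPU → host 8 (remaining 7 vCPU)
10 vCPU → host 9 (remaining 6 vCPU)
10 vCPU → host 10 (remaining 6 vCPU)
4 vCPU → host 10 (remaining 2 vCPU)
12 vCPU → host 11 (remaining 4 vCPU)
10 vCPU → host 12 (remaining 6 vCPU)

12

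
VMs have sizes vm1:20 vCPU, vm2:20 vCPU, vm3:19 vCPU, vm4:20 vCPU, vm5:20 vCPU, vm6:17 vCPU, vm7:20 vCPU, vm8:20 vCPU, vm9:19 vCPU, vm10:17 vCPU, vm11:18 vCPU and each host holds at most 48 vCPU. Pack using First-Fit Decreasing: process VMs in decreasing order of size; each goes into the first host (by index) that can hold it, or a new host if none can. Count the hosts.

6 hosts

Sorted descending: 20, 20, 20, 20, 20, 20, 19, 19, 18, 17, 17.
host 1: place 20 vCPU, 28 vCPU left
host 1: place 20 vCPU, 8 vCPU left
host 2: place 20 vCPU, 28 vCPU left
host 2: place 20 vCPU, 8 vCPU left
host 3: place 20 vCPU, 28 vCPU left
host 3: place 20 vCPU, 8 vCPU left
host 4: place 19 vCPU, 29 vCPU left
host 4: place 19 vCPU, 10 vCPU left
host 5: place 18 vCPU, 30 vCPU left
host 5: place 17 vCPU, 13 vCPU left
host 6: place 17 vCPU, 31 vCPU left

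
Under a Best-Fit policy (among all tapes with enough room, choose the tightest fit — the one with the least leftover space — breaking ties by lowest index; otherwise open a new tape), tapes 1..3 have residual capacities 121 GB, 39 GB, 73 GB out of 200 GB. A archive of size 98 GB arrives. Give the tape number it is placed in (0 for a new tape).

1

Tapes with room: tape 1 (121 GB).
Tightest fit is tape 1 with 121 GB free.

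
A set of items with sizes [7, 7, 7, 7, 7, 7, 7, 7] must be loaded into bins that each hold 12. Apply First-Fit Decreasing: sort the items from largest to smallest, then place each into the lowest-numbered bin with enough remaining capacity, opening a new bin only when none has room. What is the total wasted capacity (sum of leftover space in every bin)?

Sorted descending: 7, 7, 7, 7, 7, 7, 7, 7.
7 → bin 1 (remaining 5)
7 → bin 2 (remaining 5)
7 → bin 3 (remaining 5)
7 → bin 4 (remaining 5)
7 → bin 5 (remaining 5)
7 → bin 6 (remaining 5)
7 → bin 7 (remaining 5)
7 → bin 8 (remaining 5)
8 bins × 12 = 96; used 56; unused 40.

40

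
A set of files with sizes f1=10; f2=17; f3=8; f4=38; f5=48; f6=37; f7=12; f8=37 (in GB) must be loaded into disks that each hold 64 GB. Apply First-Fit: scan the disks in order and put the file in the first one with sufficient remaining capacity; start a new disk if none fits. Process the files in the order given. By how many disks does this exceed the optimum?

1

First-Fit: [10,17,8,12] [38] [48] [37] [37] → 5 disks.
Total size 207 GB; any packing needs at least ⌈207/64⌉ = 4 disks.
An optimal packing achieves that bound: [48,12] [38,17,8] [37,10] [37] → 4 disks.
Excess: 5 − 4 = 1.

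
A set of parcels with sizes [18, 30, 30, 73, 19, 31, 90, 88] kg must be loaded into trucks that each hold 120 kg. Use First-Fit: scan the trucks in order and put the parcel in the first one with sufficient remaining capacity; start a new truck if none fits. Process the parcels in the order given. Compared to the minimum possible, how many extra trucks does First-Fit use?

First-Fit: [18,30,30,19] [73,31] [90] [88] → 4 trucks.
Total size 379 kg; any packing needs at least ⌈379/120⌉ = 4 trucks.
So 4 is already optimal.

0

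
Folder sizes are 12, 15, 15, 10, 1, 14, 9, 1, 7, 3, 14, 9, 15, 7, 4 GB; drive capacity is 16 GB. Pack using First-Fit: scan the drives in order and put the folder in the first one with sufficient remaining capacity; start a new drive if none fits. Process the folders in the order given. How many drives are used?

10 drives

drive 1: place 12 GB, 4 GB left
drive 2: place 15 GB, 1 GB left
drive 3: place 15 GB, 1 GB left
drive 4: place 10 GB, 6 GB left
drive 1: place 1 GB, 3 GB left
drive 5: place 14 GB, 2 GB left
drive 6: place 9 GB, 7 GB left
drive 1: place 1 GB, 2 GB left
drive 6: place 7 GB, 0 GB left
drive 4: place 3 GB, 3 GB left
drive 7: place 14 GB, 2 GB left
drive 8: place 9 GB, 7 GB left
drive 9: place 15 GB, 1 GB left
drive 8: place 7 GB, 0 GB left
drive 10: place 4 GB, 12 GB left
Final drives: [12,1,1] [15] [15] [10,3] [14] [9,7] [14] [9,7] [15] [4].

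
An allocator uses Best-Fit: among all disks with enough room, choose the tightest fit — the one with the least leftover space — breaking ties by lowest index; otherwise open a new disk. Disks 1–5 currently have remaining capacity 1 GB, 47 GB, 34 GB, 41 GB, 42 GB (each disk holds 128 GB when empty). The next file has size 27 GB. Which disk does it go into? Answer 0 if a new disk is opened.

3

Disks with room: disk 2 (47 GB), disk 3 (34 GB), disk 4 (41 GB), disk 5 (42 GB).
Tightest fit is disk 3 with 34 GB free.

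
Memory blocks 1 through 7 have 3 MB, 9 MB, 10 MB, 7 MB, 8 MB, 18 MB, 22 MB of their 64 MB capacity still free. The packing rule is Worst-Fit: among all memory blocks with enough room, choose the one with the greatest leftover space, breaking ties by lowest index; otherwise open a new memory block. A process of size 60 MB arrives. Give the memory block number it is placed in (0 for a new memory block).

No memory block has ≥ 60 MB free, so a new memory block is opened.

0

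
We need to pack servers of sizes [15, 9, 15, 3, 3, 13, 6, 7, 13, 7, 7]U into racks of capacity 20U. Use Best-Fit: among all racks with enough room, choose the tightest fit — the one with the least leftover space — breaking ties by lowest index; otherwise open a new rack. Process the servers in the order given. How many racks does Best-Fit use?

15U → rack 1 (remaining 5U)
9U → rack 2 (remaining 11U)
15U → rack 3 (remaining 5U)
3U → rack 1 (remaining 2U)
3U → rack 3 (remaining 2U)
13U → rack 4 (remaining 7U)
6U → rack 4 (remaining 1U)
7U → rack 2 (remaining 4U)
13U → rack 5 (remaining 7U)
7U → rack 5 (remaining 0U)
7U → rack 6 (remaining 13U)
Final racks: [15,3] [9,7] [15,3] [13,6] [13,7] [7].

6 racks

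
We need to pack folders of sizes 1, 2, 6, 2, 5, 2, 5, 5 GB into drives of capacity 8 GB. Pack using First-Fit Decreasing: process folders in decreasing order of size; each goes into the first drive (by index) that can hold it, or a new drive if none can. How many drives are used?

4

Sorted descending: 6, 5, 5, 5, 2, 2, 2, 1.
Put 6 GB in drive 1; 2 GB remain.
Put 5 GB in drive 2; 3 GB remain.
Put 5 GB in drive 3; 3 GB remain.
Put 5 GB in drive 4; 3 GB remain.
Put 2 GB in drive 1; 0 GB remain.
Put 2 GB in drive 2; 1 GB remain.
Put 2 GB in drive 3; 1 GB remain.
Put 1 GB in drive 2; 0 GB remain.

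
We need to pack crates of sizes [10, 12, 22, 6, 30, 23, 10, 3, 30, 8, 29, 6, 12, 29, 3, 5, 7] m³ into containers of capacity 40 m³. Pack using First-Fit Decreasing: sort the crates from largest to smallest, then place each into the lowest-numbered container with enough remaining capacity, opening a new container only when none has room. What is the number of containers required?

Sorted descending: 30, 30, 29, 29, 23, 22, 12, 12, 10, 10, 8, 7, 6, 6, 5, 3, 3.
container 1: place 30 m³, 10 m³ left
container 2: place 30 m³, 10 m³ left
container 3: place 29 m³, 11 m³ left
container 4: place 29 m³, 11 m³ left
container 5: place 23 m³, 17 m³ left
container 6: place 22 m³, 18 m³ left
container 5: place 12 m³, 5 m³ left
container 6: place 12 m³, 6 m³ left
container 1: place 10 m³, 0 m³ left
container 2: place 10 m³, 0 m³ left
container 3: place 8 m³, 3 m³ left
container 4: place 7 m³, 4 m³ left
container 6: place 6 m³, 0 m³ left
container 7: place 6 m³, 34 m³ left
container 5: place 5 m³, 0 m³ left
container 3: place 3 m³, 0 m³ left
container 4: place 3 m³, 1 m³ left
Final containers: [30,10] [30,10] [29,8,3] [29,7,3] [23,12,5] [22,12,6] [6].

7 containers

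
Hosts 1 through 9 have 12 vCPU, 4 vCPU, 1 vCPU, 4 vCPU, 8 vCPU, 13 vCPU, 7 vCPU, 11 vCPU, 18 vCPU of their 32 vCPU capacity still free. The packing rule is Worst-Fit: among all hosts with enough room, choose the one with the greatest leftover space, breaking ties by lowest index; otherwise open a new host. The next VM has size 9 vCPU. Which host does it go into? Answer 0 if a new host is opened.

Hosts with room: host 1 (12 vCPU), host 6 (13 vCPU), host 8 (11 vCPU), host 9 (18 vCPU).
Most room is host 9 with 18 vCPU free.

9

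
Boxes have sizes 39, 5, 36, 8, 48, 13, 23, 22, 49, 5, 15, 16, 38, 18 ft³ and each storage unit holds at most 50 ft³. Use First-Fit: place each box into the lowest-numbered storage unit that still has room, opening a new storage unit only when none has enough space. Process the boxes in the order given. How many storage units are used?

8 storage units

storage unit 1: place 39 ft³, 11 ft³ left
storage unit 1: place 5 ft³, 6 ft³ left
storage unit 2: place 36 ft³, 14 ft³ left
storage unit 2: place 8 ft³, 6 ft³ left
storage unit 3: place 48 ft³, 2 ft³ left
storage unit 4: place 13 ft³, 37 ft³ left
storage unit 4: place 23 ft³, 14 ft³ left
storage unit 5: place 22 ft³, 28 ft³ left
storage unit 6: place 49 ft³, 1 ft³ left
storage unit 1: place 5 ft³, 1 ft³ left
storage unit 5: place 15 ft³, 13 ft³ left
storage unit 7: place 16 ft³, 34 ft³ left
storage unit 8: place 38 ft³, 12 ft³ left
storage unit 7: place 18 ft³, 16 ft³ left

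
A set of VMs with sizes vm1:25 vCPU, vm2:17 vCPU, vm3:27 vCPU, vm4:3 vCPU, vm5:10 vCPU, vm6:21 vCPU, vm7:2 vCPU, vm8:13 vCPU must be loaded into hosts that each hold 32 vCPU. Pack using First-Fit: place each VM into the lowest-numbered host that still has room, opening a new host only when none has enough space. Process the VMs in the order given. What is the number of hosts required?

host 1: place vm1 (25 vCPU), 7 vCPU left
host 2: place vm2 (17 vCPU), 15 vCPU left
host 3: place vm3 (27 vCPU), 5 vCPU left
host 1: place vm4 (3 vCPU), 4 vCPU left
host 2: place vm5 (10 vCPU), 5 vCPU left
host 4: place vm6 (21 vCPU), 11 vCPU left
host 1: place vm7 (2 vCPU), 2 vCPU left
host 5: place vm8 (13 vCPU), 19 vCPU left

5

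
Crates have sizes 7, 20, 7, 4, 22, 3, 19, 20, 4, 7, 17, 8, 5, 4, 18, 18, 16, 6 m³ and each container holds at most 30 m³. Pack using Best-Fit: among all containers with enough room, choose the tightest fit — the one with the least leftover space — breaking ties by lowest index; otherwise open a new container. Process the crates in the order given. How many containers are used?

Put 7 m³ in container 1; 23 m³ remain.
Put 20 m³ in container 1; 3 m³ remain.
Put 7 m³ in container 2; 23 m³ remain.
Put 4 m³ in container 2; 19 m³ remain.
Put 22 m³ in container 3; 8 m³ remain.
Put 3 m³ in container 1; 0 m³ remain.
Put 19 m³ in container 2; 0 m³ remain.
Put 20 m³ in container 4; 10 m³ remain.
Put 4 m³ in container 3; 4 m³ remain.
Put 7 m³ in container 4; 3 m³ remain.
Put 17 m³ in container 5; 13 m³ remain.
Put 8 m³ in container 5; 5 m³ remain.
Put 5 m³ in container 5; 0 m³ remain.
Put 4 m³ in container 3; 0 m³ remain.
Put 18 m³ in container 6; 12 m³ remain.
Put 18 m³ in container 7; 12 m³ remain.
Put 16 m³ in container 8; 14 m³ remain.
Put 6 m³ in container 6; 6 m³ remain.
Final containers: [7,20,3] [7,4,19] [22,4,4] [20,7] [17,8,5] [18,6] [18] [16].

8 containers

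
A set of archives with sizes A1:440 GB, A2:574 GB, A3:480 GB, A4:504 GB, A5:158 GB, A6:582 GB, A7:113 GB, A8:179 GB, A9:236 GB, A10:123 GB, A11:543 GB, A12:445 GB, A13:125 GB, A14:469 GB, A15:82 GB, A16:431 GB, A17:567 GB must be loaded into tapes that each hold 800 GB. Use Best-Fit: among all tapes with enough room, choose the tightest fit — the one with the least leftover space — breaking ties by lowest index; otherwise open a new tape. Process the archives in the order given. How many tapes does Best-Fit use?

10

A1 (440 GB) → tape 1 (remaining 360 GB)
A2 (574 GB) → tape 2 (remaining 226 GB)
A3 (480 GB) → tape 3 (remaining 320 GB)
A4 (504 GB) → tape 4 (remaining 296 GB)
A5 (158 GB) → tape 2 (remaining 68 GB)
A6 (582 GB) → tape 5 (remaining 218 GB)
A7 (113 GB) → tape 5 (remaining 105 GB)
A8 (179 GB) → tape 4 (remaining 117 GB)
A9 (236 GB) → tape 3 (remaining 84 GB)
A10 (123 GB) → tape 1 (remaining 237 GB)
A11 (543 GB) → tape 6 (remaining 257 GB)
A12 (445 GB) → tape 7 (remaining 355 GB)
A13 (125 GB) → tape 1 (remaining 112 GB)
A14 (469 GB) → tape 8 (remaining 331 GB)
A15 (82 GB) → tape 3 (remaining 2 GB)
A16 (431 GB) → tape 9 (remaining 369 GB)
A17 (567 GB) → tape 10 (remaining 233 GB)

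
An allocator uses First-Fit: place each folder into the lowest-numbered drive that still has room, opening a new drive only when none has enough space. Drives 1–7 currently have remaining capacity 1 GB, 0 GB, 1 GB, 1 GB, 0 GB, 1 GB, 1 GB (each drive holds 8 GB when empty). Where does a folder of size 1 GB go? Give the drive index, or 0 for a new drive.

1

Drives with room: drive 1 (1 GB), drive 3 (1 GB), drive 4 (1 GB), drive 6 (1 GB), drive 7 (1 GB).
The first with room is drive 1.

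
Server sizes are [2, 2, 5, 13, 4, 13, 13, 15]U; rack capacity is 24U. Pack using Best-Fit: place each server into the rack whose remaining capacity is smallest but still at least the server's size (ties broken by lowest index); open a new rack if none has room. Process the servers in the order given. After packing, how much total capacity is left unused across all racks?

Put 2U in rack 1; 22U remain.
Put 2U in rack 1; 20U remain.
Put 5U in rack 1; 15U remain.
Put 13U in rack 1; 2U remain.
Put 4U in rack 2; 20U remain.
Put 13U in rack 2; 7U remain.
Put 13U in rack 3; 11U remain.
Put 15U in rack 4; 9U remain.
4 racks × 24U = 96U; used 67U; unused 29U.

29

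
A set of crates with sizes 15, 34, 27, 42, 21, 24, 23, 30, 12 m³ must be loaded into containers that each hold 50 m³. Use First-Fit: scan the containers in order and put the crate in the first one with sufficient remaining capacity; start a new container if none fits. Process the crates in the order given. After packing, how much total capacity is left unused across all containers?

Put 15 m³ in container 1; 35 m³ remain.
Put 34 m³ in container 1; 1 m³ remain.
Put 27 m³ in container 2; 23 m³ remain.
Put 42 m³ in container 3; 8 m³ remain.
Put 21 m³ in container 2; 2 m³ remain.
Put 24 m³ in container 4; 26 m³ remain.
Put 23 m³ in container 4; 3 m³ remain.
Put 30 m³ in container 5; 20 m³ remain.
Put 12 m³ in container 5; 8 m³ remain.
5 containers × 50 m³ = 250 m³; used 228 m³; unused 22 m³.

22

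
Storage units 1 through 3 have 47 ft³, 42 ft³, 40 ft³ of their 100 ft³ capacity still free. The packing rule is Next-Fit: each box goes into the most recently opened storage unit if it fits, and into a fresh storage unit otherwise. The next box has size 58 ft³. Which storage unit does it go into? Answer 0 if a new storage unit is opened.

Next-Fit only looks at storage unit 3, which has 40 ft³ free.
58 ft³ does not fit, so a new storage unit is opened.

0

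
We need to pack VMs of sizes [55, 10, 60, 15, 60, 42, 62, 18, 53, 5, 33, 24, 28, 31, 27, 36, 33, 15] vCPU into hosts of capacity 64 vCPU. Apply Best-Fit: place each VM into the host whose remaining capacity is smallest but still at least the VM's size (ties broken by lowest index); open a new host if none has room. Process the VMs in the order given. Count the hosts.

11

host 1: place 55 vCPU, 9 vCPU left
host 2: place 10 vCPU, 54 vCPU left
host 3: place 60 vCPU, 4 vCPU left
host 2: place 15 vCPU, 39 vCPU left
host 4: place 60 vCPU, 4 vCPU left
host 5: place 42 vCPU, 22 vCPU left
host 6: place 62 vCPU, 2 vCPU left
host 5: place 18 vCPU, 4 vCPU left
host 7: place 53 vCPU, 11 vCPU left
host 1: place 5 vCPU, 4 vCPU left
host 2: place 33 vCPU, 6 vCPU left
host 8: place 24 vCPU, 40 vCPU left
host 8: place 28 vCPU, 12 vCPU left
host 9: place 31 vCPU, 33 vCPU left
host 9: place 27 vCPU, 6 vCPU left
host 10: place 36 vCPU, 28 vCPU left
host 11: place 33 vCPU, 31 vCPU left
host 10: place 15 vCPU, 13 vCPU left
Final hosts: [55,5] [10,15,33] [60] [60] [42,18] [62] [53] [24,28] [31,27] [36,15] [33].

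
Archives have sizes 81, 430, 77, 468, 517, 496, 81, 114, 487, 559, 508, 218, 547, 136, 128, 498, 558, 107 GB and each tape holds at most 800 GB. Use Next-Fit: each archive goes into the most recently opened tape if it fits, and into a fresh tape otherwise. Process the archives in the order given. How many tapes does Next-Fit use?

81 GB → tape 1 (remaining 719 GB)
430 GB → tape 1 (remaining 289 GB)
77 GB → tape 1 (remaining 212 GB)
468 GB → tape 2 (remaining 332 GB)
517 GB → tape 3 (remaining 283 GB)
496 GB → tape 4 (remaining 304 GB)
81 GB → tape 4 (remaining 223 GB)
114 GB → tape 4 (remaining 109 GB)
487 GB → tape 5 (remaining 313 GB)
559 GB → tape 6 (remaining 241 GB)
508 GB → tape 7 (remaining 292 GB)
218 GB → tape 7 (remaining 74 GB)
547 GB → tape 8 (remaining 253 GB)
136 GB → tape 8 (remaining 117 GB)
128 GB → tape 9 (remaining 672 GB)
498 GB → tape 9 (remaining 174 GB)
558 GB → tape 10 (remaining 242 GB)
107 GB → tape 10 (remaining 135 GB)

10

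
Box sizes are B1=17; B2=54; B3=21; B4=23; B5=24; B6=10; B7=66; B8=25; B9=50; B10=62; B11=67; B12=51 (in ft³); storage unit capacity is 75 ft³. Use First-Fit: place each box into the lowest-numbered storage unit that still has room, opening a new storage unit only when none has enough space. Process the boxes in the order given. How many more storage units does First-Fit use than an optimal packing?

1

First-Fit: [17,54] [21,23,24] [10,25] [66] [50] [62] [67] [51] → 8 storage units.
Total size 470 ft³; any packing needs at least ⌈470/75⌉ = 7 storage units.
An optimal packing achieves that bound: [67] [66] [62,10] [54,21] [51,24] [50,25] [23,17] → 7 storage units.
Excess: 8 − 7 = 1.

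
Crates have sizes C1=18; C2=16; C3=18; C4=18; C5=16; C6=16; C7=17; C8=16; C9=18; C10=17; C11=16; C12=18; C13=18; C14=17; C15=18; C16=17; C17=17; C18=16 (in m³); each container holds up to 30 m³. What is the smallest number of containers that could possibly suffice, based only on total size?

Total size = 18 + 16 + 18 + 18 + 16 + 16 + 17 + 16 + 18 + 17 + 16 + 18 + 18 + 17 + 18 + 17 + 17 + 16 = 307 m³.
⌈307 / 30⌉ = 11.

11 containers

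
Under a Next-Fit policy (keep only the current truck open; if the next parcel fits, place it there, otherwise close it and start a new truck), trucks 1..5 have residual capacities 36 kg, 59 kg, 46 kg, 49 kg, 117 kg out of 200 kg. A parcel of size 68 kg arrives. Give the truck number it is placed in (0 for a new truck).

5

Next-Fit only looks at truck 5, which has 117 kg free.
68 kg fits there.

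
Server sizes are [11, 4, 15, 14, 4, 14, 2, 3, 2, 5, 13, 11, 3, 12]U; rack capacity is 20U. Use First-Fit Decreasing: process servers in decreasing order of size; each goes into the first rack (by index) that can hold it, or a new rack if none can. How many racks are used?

7 racks

Sorted descending: 15, 14, 14, 13, 12, 11, 11, 5, 4, 4, 3, 3, 2, 2.
15U → rack 1 (remaining 5U)
14U → rack 2 (remaining 6U)
14U → rack 3 (remaining 6U)
13U → rack 4 (remaining 7U)
12U → rack 5 (remaining 8U)
11U → rack 6 (remaining 9U)
11U → rack 7 (remaining 9U)
5U → rack 1 (remaining 0U)
4U → rack 2 (remaining 2U)
4U → rack 3 (remaining 2U)
3U → rack 4 (remaining 4U)
3U → rack 4 (remaining 1U)
2U → rack 2 (remaining 0U)
2U → rack 3 (remaining 0U)
Final racks: [15,5] [14,4,2] [14,4,2] [13,3,3] [12] [11] [11].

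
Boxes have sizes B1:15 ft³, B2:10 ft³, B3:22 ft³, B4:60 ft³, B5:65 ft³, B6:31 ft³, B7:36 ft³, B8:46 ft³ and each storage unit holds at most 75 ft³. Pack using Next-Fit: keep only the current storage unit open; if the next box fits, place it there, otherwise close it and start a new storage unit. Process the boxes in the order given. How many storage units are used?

5

B1 (15 ft³) → storage unit 1 (remaining 60 ft³)
B2 (10 ft³) → storage unit 1 (remaining 50 ft³)
B3 (22 ft³) → storage unit 1 (remaining 28 ft³)
B4 (60 ft³) → storage unit 2 (remaining 15 ft³)
B5 (65 ft³) → storage unit 3 (remaining 10 ft³)
B6 (31 ft³) → storage unit 4 (remaining 44 ft³)
B7 (36 ft³) → storage unit 4 (remaining 8 ft³)
B8 (46 ft³) → storage unit 5 (remaining 29 ft³)
Final storage units: [15,10,22] [60] [65] [31,36] [46].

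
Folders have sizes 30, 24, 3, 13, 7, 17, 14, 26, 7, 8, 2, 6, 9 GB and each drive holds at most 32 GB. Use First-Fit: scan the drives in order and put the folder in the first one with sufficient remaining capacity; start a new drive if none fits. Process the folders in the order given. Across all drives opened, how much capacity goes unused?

drive 1: place 30 GB, 2 GB left
drive 2: place 24 GB, 8 GB left
drive 2: place 3 GB, 5 GB left
drive 3: place 13 GB, 19 GB left
drive 3: place 7 GB, 12 GB left
drive 4: place 17 GB, 15 GB left
drive 4: place 14 GB, 1 GB left
drive 5: place 26 GB, 6 GB left
drive 3: place 7 GB, 5 GB left
drive 6: place 8 GB, 24 GB left
drive 1: place 2 GB, 0 GB left
drive 5: place 6 GB, 0 GB left
drive 6: place 9 GB, 15 GB left
6 drives × 32 GB = 192 GB; used 166 GB; unused 26 GB.

26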